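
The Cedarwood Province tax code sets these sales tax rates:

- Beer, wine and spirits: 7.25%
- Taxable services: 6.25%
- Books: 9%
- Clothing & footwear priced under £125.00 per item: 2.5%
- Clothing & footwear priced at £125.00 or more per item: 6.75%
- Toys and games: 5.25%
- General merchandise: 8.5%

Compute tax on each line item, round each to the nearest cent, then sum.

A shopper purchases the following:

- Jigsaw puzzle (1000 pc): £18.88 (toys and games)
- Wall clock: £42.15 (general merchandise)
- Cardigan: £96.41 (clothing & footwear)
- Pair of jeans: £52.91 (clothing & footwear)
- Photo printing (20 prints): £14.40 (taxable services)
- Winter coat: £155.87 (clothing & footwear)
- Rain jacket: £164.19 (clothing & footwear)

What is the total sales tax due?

£30.80

Jigsaw puzzle (1000 pc) £18.88: toys and games → 5.25% → £0.99
Wall clock £42.15: general merchandise → 8.5% → £3.58
Cardigan £96.41: clothing & footwear, under £125.00 → 2.5% → £2.41
Pair of jeans £52.91: clothing & footwear, under £125.00 → 2.5% → £1.32
Photo printing (20 prints) £14.40: taxable services → 6.25% → £0.90
Winter coat £155.87: clothing & footwear, £125.00 or more → 6.75% → £10.52
Rain jacket £164.19: clothing & footwear, £125.00 or more → 6.75% → £11.08
Total tax = £0.99 + £3.58 + £2.41 + £1.32 + £0.90 + £10.52 + £11.08 = £30.80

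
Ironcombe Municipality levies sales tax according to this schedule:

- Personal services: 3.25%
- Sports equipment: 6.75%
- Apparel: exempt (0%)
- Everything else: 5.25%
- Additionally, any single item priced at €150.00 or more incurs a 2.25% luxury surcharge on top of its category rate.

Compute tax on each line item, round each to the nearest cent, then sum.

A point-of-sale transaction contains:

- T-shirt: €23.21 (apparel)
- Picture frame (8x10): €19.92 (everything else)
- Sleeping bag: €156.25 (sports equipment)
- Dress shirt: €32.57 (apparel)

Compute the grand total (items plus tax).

€247.06

T-shirt €23.21: apparel → 0% → €0.00
Picture frame (8x10) €19.92: everything else → 5.25% → €1.05
Sleeping bag €156.25: sports equipment → 6.75% + 2.25% surcharge = 9% → €14.06
Dress shirt €32.57: apparel → 0% → €0.00
Subtotal = €231.95; tax = €15.11; total due = €247.06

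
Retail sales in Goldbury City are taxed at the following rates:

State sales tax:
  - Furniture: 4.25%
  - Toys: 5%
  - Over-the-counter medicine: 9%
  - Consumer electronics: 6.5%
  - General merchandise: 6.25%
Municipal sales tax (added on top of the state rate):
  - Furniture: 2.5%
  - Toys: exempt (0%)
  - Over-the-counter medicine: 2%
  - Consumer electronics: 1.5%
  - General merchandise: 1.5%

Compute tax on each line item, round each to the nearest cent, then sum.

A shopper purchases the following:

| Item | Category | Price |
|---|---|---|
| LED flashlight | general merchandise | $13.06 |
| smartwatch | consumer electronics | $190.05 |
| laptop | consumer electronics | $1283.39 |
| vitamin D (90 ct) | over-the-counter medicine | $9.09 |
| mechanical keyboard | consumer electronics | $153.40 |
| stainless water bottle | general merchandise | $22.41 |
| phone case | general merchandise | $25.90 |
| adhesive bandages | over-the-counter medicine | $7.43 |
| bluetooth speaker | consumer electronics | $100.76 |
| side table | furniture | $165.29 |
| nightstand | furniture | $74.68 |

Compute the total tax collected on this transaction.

$160.98

LED flashlight $13.06: general merchandise → 6.25% + 1.5% municipal = 7.75% → $1.01
Smartwatch $190.05: consumer electronics → 6.5% + 1.5% municipal = 8% → $15.20
Laptop $1283.39: consumer electronics → 6.5% + 1.5% municipal = 8% → $102.67
Vitamin D (90 ct) $9.09: over-the-counter medicine → 9% + 2% municipal = 11% → $1.00
Mechanical keyboard $153.40: consumer electronics → 6.5% + 1.5% municipal = 8% → $12.27
Stainless water bottle $22.41: general merchandise → 6.25% + 1.5% municipal = 7.75% → $1.74
Phone case $25.90: general merchandise → 6.25% + 1.5% municipal = 7.75% → $2.01
Adhesive bandages $7.43: over-the-counter medicine → 9% + 2% municipal = 11% → $0.82
Bluetooth speaker $100.76: consumer electronics → 6.5% + 1.5% municipal = 8% → $8.06
Side table $165.29: furniture → 4.25% + 2.5% municipal = 6.75% → $11.16
Nightstand $74.68: furniture → 4.25% + 2.5% municipal = 6.75% → $5.04
Total tax = $1.01 + $15.20 + $102.67 + $1.00 + $12.27 + $1.74 + $2.01 + $0.82 + $8.06 + $11.16 + $5.04 = $160.98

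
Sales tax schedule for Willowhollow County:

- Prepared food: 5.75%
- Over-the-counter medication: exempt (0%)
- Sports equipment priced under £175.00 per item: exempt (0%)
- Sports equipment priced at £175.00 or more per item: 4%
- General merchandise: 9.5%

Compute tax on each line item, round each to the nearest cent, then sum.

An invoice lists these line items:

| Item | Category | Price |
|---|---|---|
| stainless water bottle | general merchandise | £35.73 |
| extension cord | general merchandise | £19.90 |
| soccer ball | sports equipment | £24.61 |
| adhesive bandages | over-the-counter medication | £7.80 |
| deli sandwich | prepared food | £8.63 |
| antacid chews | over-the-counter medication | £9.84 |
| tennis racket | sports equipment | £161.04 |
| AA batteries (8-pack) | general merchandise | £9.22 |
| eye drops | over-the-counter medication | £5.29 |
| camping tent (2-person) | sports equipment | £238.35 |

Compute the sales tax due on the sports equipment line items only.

Soccer ball £24.61: sports equipment, under £175.00 → 0% → £0.00
Tennis racket £161.04: sports equipment, under £175.00 → 0% → £0.00
Camping tent (2-person) £238.35: sports equipment, £175.00 or more → 4% → £9.53
Tax on sports equipment = £0.00 + £0.00 + £9.53 = £9.53

£9.53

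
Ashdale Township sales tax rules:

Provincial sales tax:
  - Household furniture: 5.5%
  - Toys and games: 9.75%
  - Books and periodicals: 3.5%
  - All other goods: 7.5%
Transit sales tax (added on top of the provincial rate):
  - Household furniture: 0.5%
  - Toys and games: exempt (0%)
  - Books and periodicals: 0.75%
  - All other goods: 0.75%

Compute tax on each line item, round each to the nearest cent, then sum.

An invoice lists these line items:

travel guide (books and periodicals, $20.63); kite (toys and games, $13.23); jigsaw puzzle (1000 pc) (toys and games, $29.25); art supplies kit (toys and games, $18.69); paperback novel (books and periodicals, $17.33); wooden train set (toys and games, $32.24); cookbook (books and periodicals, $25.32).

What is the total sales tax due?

Travel guide $20.63: books and periodicals → 3.5% + 0.75% transit = 4.25% → $0.88
Kite $13.23: toys and games → 9.75% + 0% transit = 9.75% → $1.29
Jigsaw puzzle (1000 pc) $29.25: toys and games → 9.75% + 0% transit = 9.75% → $2.85
Art supplies kit $18.69: toys and games → 9.75% + 0% transit = 9.75% → $1.82
Paperback novel $17.33: books and periodicals → 3.5% + 0.75% transit = 4.25% → $0.74
Wooden train set $32.24: toys and games → 9.75% + 0% transit = 9.75% → $3.14
Cookbook $25.32: books and periodicals → 3.5% + 0.75% transit = 4.25% → $1.08
Total tax = $0.88 + $1.29 + $2.85 + $1.82 + $0.74 + $3.14 + $1.08 = $11.80

$11.80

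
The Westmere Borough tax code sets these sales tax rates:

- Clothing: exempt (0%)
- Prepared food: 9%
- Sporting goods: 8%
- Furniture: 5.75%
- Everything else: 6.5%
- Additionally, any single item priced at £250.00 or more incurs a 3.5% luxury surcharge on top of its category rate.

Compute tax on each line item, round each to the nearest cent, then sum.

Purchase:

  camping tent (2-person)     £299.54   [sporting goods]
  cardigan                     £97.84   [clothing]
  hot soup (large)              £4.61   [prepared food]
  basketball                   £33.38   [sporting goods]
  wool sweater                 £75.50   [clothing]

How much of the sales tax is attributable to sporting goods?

£37.12

Camping tent (2-person) £299.54: sporting goods → 8% + 3.5% surcharge = 11.5% → £34.45
Basketball £33.38: sporting goods → 8% → £2.67
Tax on sporting goods = £34.45 + £2.67 = £37.12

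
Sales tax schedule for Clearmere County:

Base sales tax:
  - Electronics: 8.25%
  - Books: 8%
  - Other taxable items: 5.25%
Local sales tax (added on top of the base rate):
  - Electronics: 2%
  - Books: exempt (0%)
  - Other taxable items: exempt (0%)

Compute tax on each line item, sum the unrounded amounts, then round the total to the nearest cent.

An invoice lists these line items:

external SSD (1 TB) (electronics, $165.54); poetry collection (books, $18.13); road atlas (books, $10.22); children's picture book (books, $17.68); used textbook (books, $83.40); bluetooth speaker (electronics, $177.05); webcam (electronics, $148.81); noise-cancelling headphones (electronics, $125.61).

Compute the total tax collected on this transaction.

$73.60

External SSD (1 TB) $165.54: electronics → 8.25% + 2% local = 10.25% → $16.96785
Poetry collection $18.13: books → 8% + 0% local = 8% → $1.4504
Road atlas $10.22: books → 8% + 0% local = 8% → $0.8176
Children's picture book $17.68: books → 8% + 0% local = 8% → $1.4144
Used textbook $83.40: books → 8% + 0% local = 8% → $6.672
Bluetooth speaker $177.05: electronics → 8.25% + 2% local = 10.25% → $18.147625
Webcam $148.81: electronics → 8.25% + 2% local = 10.25% → $15.253025
Noise-cancelling headphones $125.61: electronics → 8.25% + 2% local = 10.25% → $12.875025
Unrounded tax sum = $73.597925 → $73.60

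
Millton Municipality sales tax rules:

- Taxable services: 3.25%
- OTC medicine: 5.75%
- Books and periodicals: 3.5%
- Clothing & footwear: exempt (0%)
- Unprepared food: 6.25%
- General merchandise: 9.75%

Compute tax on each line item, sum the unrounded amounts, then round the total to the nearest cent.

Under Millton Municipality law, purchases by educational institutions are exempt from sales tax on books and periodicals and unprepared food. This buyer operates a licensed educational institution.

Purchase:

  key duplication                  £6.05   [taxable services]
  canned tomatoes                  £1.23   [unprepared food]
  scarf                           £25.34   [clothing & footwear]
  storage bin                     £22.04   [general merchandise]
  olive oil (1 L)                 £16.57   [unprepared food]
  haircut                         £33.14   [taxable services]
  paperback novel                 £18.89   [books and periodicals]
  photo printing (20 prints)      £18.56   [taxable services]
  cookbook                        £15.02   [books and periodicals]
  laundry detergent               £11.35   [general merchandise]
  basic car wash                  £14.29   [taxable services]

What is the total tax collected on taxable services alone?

Key duplication £6.05: taxable services → 3.25% → £0.196625
Haircut £33.14: taxable services → 3.25% → £1.07705
Photo printing (20 prints) £18.56: taxable services → 3.25% → £0.6032
Basic car wash £14.29: taxable services → 3.25% → £0.464425
Tax on taxable services: unrounded sum = £2.3413 → £2.34

£2.34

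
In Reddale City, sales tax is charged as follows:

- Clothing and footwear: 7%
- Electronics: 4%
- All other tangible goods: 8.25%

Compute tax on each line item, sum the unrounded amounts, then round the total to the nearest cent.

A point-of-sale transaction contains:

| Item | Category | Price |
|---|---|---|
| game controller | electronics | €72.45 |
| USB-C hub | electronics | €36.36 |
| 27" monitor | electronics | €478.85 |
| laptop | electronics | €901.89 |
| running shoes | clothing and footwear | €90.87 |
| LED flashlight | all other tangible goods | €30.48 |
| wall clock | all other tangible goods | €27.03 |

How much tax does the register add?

€70.69

Game controller €72.45: electronics → 4% → €2.898
USB-C hub €36.36: electronics → 4% → €1.4544
27" monitor €478.85: electronics → 4% → €19.154
Laptop €901.89: electronics → 4% → €36.0756
Running shoes €90.87: clothing and footwear → 7% → €6.3609
LED flashlight €30.48: all other tangible goods → 8.25% → €2.5146
Wall clock €27.03: all other tangible goods → 8.25% → €2.229975
Unrounded tax sum = €70.687475 → €70.69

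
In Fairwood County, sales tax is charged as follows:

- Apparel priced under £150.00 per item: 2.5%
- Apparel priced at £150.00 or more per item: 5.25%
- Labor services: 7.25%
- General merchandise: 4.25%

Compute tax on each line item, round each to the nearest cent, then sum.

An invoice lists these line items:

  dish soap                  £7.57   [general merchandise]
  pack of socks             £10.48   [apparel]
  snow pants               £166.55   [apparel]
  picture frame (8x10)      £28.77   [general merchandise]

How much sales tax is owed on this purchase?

Dish soap £7.57: general merchandise → 4.25% → £0.32
Pack of socks £10.48: apparel, under £150.00 → 2.5% → £0.26
Snow pants £166.55: apparel, £150.00 or more → 5.25% → £8.74
Picture frame (8x10) £28.77: general merchandise → 4.25% → £1.22
Total tax = £0.32 + £0.26 + £8.74 + £1.22 = £10.54

£10.54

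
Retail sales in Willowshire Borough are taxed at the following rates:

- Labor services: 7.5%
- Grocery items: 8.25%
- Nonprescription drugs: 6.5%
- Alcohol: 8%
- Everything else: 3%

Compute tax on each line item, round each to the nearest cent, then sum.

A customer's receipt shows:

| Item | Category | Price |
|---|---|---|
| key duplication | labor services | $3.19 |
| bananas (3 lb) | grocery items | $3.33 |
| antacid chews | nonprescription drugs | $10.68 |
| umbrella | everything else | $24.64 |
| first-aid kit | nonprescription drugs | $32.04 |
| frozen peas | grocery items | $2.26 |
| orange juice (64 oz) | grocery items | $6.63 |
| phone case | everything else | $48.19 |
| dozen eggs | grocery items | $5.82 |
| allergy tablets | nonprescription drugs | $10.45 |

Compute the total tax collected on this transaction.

$7.37

Key duplication $3.19: labor services → 7.5% → $0.24
Bananas (3 lb) $3.33: grocery items → 8.25% → $0.27
Antacid chews $10.68: nonprescription drugs → 6.5% → $0.69
Umbrella $24.64: everything else → 3% → $0.74
First-aid kit $32.04: nonprescription drugs → 6.5% → $2.08
Frozen peas $2.26: grocery items → 8.25% → $0.19
Orange juice (64 oz) $6.63: grocery items → 8.25% → $0.55
Phone case $48.19: everything else → 3% → $1.45
Dozen eggs $5.82: grocery items → 8.25% → $0.48
Allergy tablets $10.45: nonprescription drugs → 6.5% → $0.68
Total tax = $0.24 + $0.27 + $0.69 + $0.74 + $2.08 + $0.19 + $0.55 + $1.45 + $0.48 + $0.68 = $7.37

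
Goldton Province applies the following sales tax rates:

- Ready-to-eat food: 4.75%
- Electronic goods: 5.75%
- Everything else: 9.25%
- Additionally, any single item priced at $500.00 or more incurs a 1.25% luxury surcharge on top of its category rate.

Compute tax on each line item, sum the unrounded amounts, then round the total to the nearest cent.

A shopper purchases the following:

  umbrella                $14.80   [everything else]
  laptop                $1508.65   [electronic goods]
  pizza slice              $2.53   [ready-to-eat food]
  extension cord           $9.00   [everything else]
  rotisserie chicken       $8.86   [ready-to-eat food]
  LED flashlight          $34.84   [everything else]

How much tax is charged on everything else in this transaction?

$5.42

Umbrella $14.80: everything else → 9.25% → $1.369
Extension cord $9.00: everything else → 9.25% → $0.8325
LED flashlight $34.84: everything else → 9.25% → $3.2227
Tax on everything else: unrounded sum = $5.4242 → $5.42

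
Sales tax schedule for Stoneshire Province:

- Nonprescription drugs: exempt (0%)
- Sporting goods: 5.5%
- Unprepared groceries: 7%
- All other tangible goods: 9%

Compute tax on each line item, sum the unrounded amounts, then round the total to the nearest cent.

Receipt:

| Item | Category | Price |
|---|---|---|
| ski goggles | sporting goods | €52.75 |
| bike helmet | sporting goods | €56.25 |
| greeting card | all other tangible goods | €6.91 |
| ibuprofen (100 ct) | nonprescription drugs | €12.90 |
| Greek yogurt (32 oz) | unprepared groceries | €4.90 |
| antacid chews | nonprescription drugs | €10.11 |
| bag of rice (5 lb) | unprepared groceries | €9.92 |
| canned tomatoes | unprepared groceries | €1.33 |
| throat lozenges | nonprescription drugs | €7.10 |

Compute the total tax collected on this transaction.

Ski goggles €52.75: sporting goods → 5.5% → €2.90125
Bike helmet €56.25: sporting goods → 5.5% → €3.09375
Greeting card €6.91: all other tangible goods → 9% → €0.6219
Ibuprofen (100 ct) €12.90: nonprescription drugs → 0% → €0.00
Greek yogurt (32 oz) €4.90: unprepared groceries → 7% → €0.343
Antacid chews €10.11: nonprescription drugs → 0% → €0.00
Bag of rice (5 lb) €9.92: unprepared groceries → 7% → €0.6944
Canned tomatoes €1.33: unprepared groceries → 7% → €0.0931
Throat lozenges €7.10: nonprescription drugs → 0% → €0.00
Unrounded tax sum = €7.7474 → €7.75

€7.75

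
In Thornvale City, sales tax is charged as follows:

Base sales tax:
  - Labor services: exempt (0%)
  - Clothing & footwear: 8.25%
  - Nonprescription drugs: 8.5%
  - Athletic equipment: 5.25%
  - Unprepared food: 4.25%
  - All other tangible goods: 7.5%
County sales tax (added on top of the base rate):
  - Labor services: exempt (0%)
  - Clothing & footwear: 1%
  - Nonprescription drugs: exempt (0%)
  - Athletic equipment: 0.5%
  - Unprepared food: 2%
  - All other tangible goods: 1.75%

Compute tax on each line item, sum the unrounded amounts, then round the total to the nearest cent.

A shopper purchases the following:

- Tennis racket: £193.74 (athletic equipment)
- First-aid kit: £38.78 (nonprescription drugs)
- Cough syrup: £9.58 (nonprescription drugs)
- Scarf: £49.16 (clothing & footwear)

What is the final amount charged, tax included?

£311.06

Tennis racket £193.74: athletic equipment → 5.25% + 0.5% county = 5.75% → £11.14005
First-aid kit £38.78: nonprescription drugs → 8.5% + 0% county = 8.5% → £3.2963
Cough syrup £9.58: nonprescription drugs → 8.5% + 0% county = 8.5% → £0.8143
Scarf £49.16: clothing & footwear → 8.25% + 1% county = 9.25% → £4.5473
Subtotal = £291.26; unrounded tax = £19.79795 → £19.80; total due = £311.06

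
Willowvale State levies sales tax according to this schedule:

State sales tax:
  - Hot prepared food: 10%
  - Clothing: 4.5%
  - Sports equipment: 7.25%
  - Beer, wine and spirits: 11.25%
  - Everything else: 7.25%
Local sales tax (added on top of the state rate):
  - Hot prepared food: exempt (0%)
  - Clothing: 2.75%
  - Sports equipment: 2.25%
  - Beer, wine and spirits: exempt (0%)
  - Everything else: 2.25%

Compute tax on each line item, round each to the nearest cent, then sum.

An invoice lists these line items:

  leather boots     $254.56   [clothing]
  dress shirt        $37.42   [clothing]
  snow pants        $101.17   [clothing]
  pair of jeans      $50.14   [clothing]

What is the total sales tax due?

Leather boots $254.56: clothing → 4.5% + 2.75% local = 7.25% → $18.46
Dress shirt $37.42: clothing → 4.5% + 2.75% local = 7.25% → $2.71
Snow pants $101.17: clothing → 4.5% + 2.75% local = 7.25% → $7.33
Pair of jeans $50.14: clothing → 4.5% + 2.75% local = 7.25% → $3.64
Total tax = $18.46 + $2.71 + $7.33 + $3.64 = $32.14

$32.14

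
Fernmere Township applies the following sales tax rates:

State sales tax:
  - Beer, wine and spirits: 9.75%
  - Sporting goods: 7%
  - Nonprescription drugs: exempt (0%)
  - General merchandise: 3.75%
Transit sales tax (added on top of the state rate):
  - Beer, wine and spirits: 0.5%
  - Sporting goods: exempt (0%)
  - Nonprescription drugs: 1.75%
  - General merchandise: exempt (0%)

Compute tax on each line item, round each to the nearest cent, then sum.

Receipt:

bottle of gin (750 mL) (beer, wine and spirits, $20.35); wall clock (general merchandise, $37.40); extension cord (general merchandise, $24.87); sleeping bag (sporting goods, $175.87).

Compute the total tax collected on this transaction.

$16.73

Bottle of gin (750 mL) $20.35: beer, wine and spirits → 9.75% + 0.5% transit = 10.25% → $2.09
Wall clock $37.40: general merchandise → 3.75% + 0% transit = 3.75% → $1.40
Extension cord $24.87: general merchandise → 3.75% + 0% transit = 3.75% → $0.93
Sleeping bag $175.87: sporting goods → 7% + 0% transit = 7% → $12.31
Total tax = $2.09 + $1.40 + $0.93 + $12.31 = $16.73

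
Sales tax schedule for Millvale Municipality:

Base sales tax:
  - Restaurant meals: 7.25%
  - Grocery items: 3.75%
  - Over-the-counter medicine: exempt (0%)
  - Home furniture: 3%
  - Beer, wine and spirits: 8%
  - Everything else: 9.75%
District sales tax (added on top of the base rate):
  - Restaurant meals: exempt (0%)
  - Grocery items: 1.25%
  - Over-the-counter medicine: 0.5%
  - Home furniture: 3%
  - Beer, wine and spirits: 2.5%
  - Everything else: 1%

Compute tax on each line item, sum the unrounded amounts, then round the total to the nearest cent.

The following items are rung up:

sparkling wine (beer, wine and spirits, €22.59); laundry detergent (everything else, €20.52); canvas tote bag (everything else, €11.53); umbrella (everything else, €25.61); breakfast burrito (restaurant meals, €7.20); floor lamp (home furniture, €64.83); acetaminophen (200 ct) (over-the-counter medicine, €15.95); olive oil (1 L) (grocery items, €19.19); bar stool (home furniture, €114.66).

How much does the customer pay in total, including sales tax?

Sparkling wine €22.59: beer, wine and spirits → 8% + 2.5% district = 10.5% → €2.37195
Laundry detergent €20.52: everything else → 9.75% + 1% district = 10.75% → €2.2059
Canvas tote bag €11.53: everything else → 9.75% + 1% district = 10.75% → €1.239475
Umbrella €25.61: everything else → 9.75% + 1% district = 10.75% → €2.753075
Breakfast burrito €7.20: restaurant meals → 7.25% + 0% district = 7.25% → €0.522
Floor lamp €64.83: home furniture → 3% + 3% district = 6% → €3.8898
Acetaminophen (200 ct) €15.95: over-the-counter medicine → 0% + 0.5% district = 0.5% → €0.07975
Olive oil (1 L) €19.19: grocery items → 3.75% + 1.25% district = 5% → €0.9595
Bar stool €114.66: home furniture → 3% + 3% district = 6% → €6.8796
Subtotal = €302.08; unrounded tax = €20.90105 → €20.90; total due = €322.98

€322.98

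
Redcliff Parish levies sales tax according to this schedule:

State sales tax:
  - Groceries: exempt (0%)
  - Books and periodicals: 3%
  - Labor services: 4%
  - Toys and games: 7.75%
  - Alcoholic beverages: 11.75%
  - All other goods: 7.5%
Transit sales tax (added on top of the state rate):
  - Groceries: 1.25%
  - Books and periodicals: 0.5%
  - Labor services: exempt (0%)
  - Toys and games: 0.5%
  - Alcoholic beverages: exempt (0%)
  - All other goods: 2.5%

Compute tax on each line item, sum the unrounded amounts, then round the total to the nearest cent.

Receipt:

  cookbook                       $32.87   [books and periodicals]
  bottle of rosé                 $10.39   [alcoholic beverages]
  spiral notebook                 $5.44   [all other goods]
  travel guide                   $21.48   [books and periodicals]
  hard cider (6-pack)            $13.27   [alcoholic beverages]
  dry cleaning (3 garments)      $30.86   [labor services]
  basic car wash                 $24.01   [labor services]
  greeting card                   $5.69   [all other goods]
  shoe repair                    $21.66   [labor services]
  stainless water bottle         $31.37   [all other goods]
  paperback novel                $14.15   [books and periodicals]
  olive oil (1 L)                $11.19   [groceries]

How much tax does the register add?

Cookbook $32.87: books and periodicals → 3% + 0.5% transit = 3.5% → $1.15045
Bottle of rosé $10.39: alcoholic beverages → 11.75% + 0% transit = 11.75% → $1.220825
Spiral notebook $5.44: all other goods → 7.5% + 2.5% transit = 10% → $0.544
Travel guide $21.48: books and periodicals → 3% + 0.5% transit = 3.5% → $0.7518
Hard cider (6-pack) $13.27: alcoholic beverages → 11.75% + 0% transit = 11.75% → $1.559225
Dry cleaning (3 garments) $30.86: labor services → 4% + 0% transit = 4% → $1.2344
Basic car wash $24.01: labor services → 4% + 0% transit = 4% → $0.9604
Greeting card $5.69: all other goods → 7.5% + 2.5% transit = 10% → $0.569
Shoe repair $21.66: labor services → 4% + 0% transit = 4% → $0.8664
Stainless water bottle $31.37: all other goods → 7.5% + 2.5% transit = 10% → $3.137
Paperback novel $14.15: books and periodicals → 3% + 0.5% transit = 3.5% → $0.49525
Olive oil (1 L) $11.19: groceries → 0% + 1.25% transit = 1.25% → $0.139875
Unrounded tax sum = $12.628625 → $12.63

$12.63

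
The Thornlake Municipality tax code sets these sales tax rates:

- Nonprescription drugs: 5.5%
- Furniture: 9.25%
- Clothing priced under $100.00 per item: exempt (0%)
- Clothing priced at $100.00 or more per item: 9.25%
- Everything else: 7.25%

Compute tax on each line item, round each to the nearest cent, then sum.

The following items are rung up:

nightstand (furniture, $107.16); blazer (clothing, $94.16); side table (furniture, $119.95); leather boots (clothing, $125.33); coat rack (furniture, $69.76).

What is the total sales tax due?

$39.05

Nightstand $107.16: furniture → 9.25% → $9.91
Blazer $94.16: clothing, under $100.00 → 0% → $0.00
Side table $119.95: furniture → 9.25% → $11.10
Leather boots $125.33: clothing, $100.00 or more → 9.25% → $11.59
Coat rack $69.76: furniture → 9.25% → $6.45
Total tax = $9.91 + $11.10 + $11.59 + $6.45 = $39.05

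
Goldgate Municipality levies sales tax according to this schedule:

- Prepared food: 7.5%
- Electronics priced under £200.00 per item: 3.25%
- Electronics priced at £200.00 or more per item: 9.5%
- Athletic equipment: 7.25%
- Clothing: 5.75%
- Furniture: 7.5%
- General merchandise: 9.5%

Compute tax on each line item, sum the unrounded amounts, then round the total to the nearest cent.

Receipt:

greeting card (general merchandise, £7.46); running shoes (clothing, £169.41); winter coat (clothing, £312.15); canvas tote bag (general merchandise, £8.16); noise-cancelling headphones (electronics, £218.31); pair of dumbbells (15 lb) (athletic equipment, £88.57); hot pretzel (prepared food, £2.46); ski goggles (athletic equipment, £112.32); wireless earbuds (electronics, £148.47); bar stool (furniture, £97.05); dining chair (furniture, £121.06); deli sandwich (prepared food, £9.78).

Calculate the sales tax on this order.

Greeting card £7.46: general merchandise → 9.5% → £0.7087
Running shoes £169.41: clothing → 5.75% → £9.741075
Winter coat £312.15: clothing → 5.75% → £17.948625
Canvas tote bag £8.16: general merchandise → 9.5% → £0.7752
Noise-cancelling headphones £218.31: electronics, £200.00 or more → 9.5% → £20.73945
Pair of dumbbells (15 lb) £88.57: athletic equipment → 7.25% → £6.421325
Hot pretzel £2.46: prepared food → 7.5% → £0.1845
Ski goggles £112.32: athletic equipment → 7.25% → £8.1432
Wireless earbuds £148.47: electronics, under £200.00 → 3.25% → £4.825275
Bar stool £97.05: furniture → 7.5% → £7.27875
Dining chair £121.06: furniture → 7.5% → £9.0795
Deli sandwich £9.78: prepared food → 7.5% → £0.7335
Unrounded tax sum = £86.5791 → £86.58

£86.58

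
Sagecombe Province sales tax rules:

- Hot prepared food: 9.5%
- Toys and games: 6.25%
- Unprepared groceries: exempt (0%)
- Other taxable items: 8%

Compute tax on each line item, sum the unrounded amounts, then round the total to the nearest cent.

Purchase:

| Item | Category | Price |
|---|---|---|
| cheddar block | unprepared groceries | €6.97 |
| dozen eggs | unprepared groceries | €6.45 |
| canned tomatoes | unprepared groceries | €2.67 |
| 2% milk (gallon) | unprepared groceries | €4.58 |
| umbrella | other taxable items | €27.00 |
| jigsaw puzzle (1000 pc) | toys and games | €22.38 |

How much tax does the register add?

€3.56

Cheddar block €6.97: unprepared groceries → 0% → €0.00
Dozen eggs €6.45: unprepared groceries → 0% → €0.00
Canned tomatoes €2.67: unprepared groceries → 0% → €0.00
2% milk (gallon) €4.58: unprepared groceries → 0% → €0.00
Umbrella €27.00: other taxable items → 8% → €2.16
Jigsaw puzzle (1000 pc) €22.38: toys and games → 6.25% → €1.39875
Unrounded tax sum = €3.55875 → €3.56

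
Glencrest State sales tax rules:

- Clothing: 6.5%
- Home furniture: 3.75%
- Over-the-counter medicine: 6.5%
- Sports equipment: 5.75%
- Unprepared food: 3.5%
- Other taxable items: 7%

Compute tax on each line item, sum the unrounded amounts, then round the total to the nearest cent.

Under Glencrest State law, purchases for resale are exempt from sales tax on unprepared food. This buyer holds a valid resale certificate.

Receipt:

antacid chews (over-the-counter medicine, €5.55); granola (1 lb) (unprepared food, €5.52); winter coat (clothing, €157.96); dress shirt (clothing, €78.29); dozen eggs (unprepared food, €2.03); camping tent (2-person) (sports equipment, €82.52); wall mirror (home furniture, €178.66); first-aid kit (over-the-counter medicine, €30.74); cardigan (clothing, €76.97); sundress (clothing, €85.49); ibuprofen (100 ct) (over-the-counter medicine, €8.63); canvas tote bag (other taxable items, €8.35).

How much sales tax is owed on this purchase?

Antacid chews €5.55: over-the-counter medicine → 6.5% → €0.36075
Granola (1 lb) €5.52: unprepared food, buyer-exempt → 0% → €0.00
Winter coat €157.96: clothing → 6.5% → €10.2674
Dress shirt €78.29: clothing → 6.5% → €5.08885
Dozen eggs €2.03: unprepared food, buyer-exempt → 0% → €0.00
Camping tent (2-person) €82.52: sports equipment → 5.75% → €4.7449
Wall mirror €178.66: home furniture → 3.75% → €6.69975
First-aid kit €30.74: over-the-counter medicine → 6.5% → €1.9981
Cardigan €76.97: clothing → 6.5% → €5.00305
Sundress €85.49: clothing → 6.5% → €5.55685
Ibuprofen (100 ct) €8.63: over-the-counter medicine → 6.5% → €0.56095
Canvas tote bag €8.35: other taxable items → 7% → €0.5845
Unrounded tax sum = €40.8651 → €40.87

€40.87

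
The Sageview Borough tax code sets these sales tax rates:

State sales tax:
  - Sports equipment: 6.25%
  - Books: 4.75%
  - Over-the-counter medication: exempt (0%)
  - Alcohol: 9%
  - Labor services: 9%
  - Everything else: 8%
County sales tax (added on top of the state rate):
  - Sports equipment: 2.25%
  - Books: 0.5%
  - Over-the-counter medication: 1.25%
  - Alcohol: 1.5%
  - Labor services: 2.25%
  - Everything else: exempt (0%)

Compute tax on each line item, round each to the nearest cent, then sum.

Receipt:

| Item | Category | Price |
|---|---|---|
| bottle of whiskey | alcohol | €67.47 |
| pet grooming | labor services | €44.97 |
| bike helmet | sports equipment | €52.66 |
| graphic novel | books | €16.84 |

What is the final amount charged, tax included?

€199.44

Bottle of whiskey €67.47: alcohol → 9% + 1.5% county = 10.5% → €7.08
Pet grooming €44.97: labor services → 9% + 2.25% county = 11.25% → €5.06
Bike helmet €52.66: sports equipment → 6.25% + 2.25% county = 8.5% → €4.48
Graphic novel €16.84: books → 4.75% + 0.5% county = 5.25% → €0.88
Subtotal = €181.94; tax = €17.50; total due = €199.44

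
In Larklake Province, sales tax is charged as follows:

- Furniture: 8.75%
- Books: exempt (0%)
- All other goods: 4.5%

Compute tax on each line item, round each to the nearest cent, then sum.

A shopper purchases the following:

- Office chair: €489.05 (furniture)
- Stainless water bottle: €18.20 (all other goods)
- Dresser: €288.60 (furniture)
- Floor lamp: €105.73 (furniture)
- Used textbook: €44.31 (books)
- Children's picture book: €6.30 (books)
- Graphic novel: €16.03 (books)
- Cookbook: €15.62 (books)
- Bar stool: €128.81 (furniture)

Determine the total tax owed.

Office chair €489.05: furniture → 8.75% → €42.79
Stainless water bottle €18.20: all other goods → 4.5% → €0.82
Dresser €288.60: furniture → 8.75% → €25.25
Floor lamp €105.73: furniture → 8.75% → €9.25
Used textbook €44.31: books → 0% → €0.00
Children's picture book €6.30: books → 0% → €0.00
Graphic novel €16.03: books → 0% → €0.00
Cookbook €15.62: books → 0% → €0.00
Bar stool €128.81: furniture → 8.75% → €11.27
Total tax = €42.79 + €0.82 + €25.25 + €9.25 + €11.27 = €89.38

€89.38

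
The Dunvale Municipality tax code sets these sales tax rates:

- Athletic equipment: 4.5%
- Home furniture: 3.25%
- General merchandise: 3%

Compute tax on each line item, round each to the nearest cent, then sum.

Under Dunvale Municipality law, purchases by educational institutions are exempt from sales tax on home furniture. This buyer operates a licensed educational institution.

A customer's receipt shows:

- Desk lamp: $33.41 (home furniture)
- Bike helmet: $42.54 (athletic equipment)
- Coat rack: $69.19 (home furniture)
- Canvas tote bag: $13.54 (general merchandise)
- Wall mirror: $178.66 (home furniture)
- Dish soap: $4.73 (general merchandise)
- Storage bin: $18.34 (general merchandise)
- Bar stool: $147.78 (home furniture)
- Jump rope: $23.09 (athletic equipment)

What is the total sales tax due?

Desk lamp $33.41: home furniture, buyer-exempt → 0% → $0.00
Bike helmet $42.54: athletic equipment → 4.5% → $1.91
Coat rack $69.19: home furniture, buyer-exempt → 0% → $0.00
Canvas tote bag $13.54: general merchandise → 3% → $0.41
Wall mirror $178.66: home furniture, buyer-exempt → 0% → $0.00
Dish soap $4.73: general merchandise → 3% → $0.14
Storage bin $18.34: general merchandise → 3% → $0.55
Bar stool $147.78: home furniture, buyer-exempt → 0% → $0.00
Jump rope $23.09: athletic equipment → 4.5% → $1.04
Total tax = $1.91 + $0.41 + $0.14 + $0.55 + $1.04 = $4.05

$4.05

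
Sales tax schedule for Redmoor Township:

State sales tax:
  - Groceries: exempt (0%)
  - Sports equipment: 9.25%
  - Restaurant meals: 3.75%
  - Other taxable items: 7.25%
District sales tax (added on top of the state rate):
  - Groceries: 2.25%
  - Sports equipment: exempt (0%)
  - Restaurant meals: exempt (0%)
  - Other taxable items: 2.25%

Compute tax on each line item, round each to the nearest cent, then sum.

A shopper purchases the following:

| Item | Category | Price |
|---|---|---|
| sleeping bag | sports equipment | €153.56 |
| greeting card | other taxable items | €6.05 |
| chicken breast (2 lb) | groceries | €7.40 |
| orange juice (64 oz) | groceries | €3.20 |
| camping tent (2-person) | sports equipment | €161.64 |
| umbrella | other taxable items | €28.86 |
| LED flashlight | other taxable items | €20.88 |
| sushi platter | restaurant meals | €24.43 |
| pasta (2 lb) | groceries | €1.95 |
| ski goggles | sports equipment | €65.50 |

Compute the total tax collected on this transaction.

€41.70

Sleeping bag €153.56: sports equipment → 9.25% + 0% district = 9.25% → €14.20
Greeting card €6.05: other taxable items → 7.25% + 2.25% district = 9.5% → €0.57
Chicken breast (2 lb) €7.40: groceries → 0% + 2.25% district = 2.25% → €0.17
Orange juice (64 oz) €3.20: groceries → 0% + 2.25% district = 2.25% → €0.07
Camping tent (2-person) €161.64: sports equipment → 9.25% + 0% district = 9.25% → €14.95
Umbrella €28.86: other taxable items → 7.25% + 2.25% district = 9.5% → €2.74
LED flashlight €20.88: other taxable items → 7.25% + 2.25% district = 9.5% → €1.98
Sushi platter €24.43: restaurant meals → 3.75% + 0% district = 3.75% → €0.92
Pasta (2 lb) €1.95: groceries → 0% + 2.25% district = 2.25% → €0.04
Ski goggles €65.50: sports equipment → 9.25% + 0% district = 9.25% → €6.06
Total tax = €14.20 + €0.57 + €0.17 + €0.07 + €14.95 + €2.74 + €1.98 + €0.92 + €0.04 + €6.06 = €41.70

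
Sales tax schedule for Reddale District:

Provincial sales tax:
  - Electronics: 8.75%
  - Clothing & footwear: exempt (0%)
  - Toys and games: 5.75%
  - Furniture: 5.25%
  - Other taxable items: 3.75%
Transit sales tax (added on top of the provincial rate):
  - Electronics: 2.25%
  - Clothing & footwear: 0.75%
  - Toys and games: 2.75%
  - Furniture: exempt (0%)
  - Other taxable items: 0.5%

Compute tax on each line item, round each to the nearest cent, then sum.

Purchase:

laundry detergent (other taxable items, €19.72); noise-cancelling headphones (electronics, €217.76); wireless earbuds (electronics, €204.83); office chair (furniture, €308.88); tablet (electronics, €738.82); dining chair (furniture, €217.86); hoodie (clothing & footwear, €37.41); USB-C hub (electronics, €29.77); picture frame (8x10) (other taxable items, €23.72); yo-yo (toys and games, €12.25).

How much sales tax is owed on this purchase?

€161.85

Laundry detergent €19.72: other taxable items → 3.75% + 0.5% transit = 4.25% → €0.84
Noise-cancelling headphones €217.76: electronics → 8.75% + 2.25% transit = 11% → €23.95
Wireless earbuds €204.83: electronics → 8.75% + 2.25% transit = 11% → €22.53
Office chair €308.88: furniture → 5.25% + 0% transit = 5.25% → €16.22
Tablet €738.82: electronics → 8.75% + 2.25% transit = 11% → €81.27
Dining chair €217.86: furniture → 5.25% + 0% transit = 5.25% → €11.44
Hoodie €37.41: clothing & footwear → 0% + 0.75% transit = 0.75% → €0.28
USB-C hub €29.77: electronics → 8.75% + 2.25% transit = 11% → €3.27
Picture frame (8x10) €23.72: other taxable items → 3.75% + 0.5% transit = 4.25% → €1.01
Yo-yo €12.25: toys and games → 5.75% + 2.75% transit = 8.5% → €1.04
Total tax = €0.84 + €23.95 + €22.53 + €16.22 + €81.27 + €11.44 + €0.28 + €3.27 + €1.01 + €1.04 = €161.85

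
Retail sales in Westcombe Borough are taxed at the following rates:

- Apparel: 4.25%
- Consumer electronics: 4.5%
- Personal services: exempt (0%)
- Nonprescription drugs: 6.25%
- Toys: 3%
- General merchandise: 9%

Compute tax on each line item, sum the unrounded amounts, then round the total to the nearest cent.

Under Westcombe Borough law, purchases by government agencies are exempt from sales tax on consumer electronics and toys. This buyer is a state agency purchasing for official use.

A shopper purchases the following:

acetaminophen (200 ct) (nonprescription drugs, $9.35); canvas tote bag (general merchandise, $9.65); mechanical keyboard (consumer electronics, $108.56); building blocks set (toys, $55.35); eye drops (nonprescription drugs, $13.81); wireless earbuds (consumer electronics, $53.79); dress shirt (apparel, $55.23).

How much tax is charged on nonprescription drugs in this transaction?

Acetaminophen (200 ct) $9.35: nonprescription drugs → 6.25% → $0.584375
Eye drops $13.81: nonprescription drugs → 6.25% → $0.863125
Tax on nonprescription drugs: unrounded sum = $1.4475 → $1.45

$1.45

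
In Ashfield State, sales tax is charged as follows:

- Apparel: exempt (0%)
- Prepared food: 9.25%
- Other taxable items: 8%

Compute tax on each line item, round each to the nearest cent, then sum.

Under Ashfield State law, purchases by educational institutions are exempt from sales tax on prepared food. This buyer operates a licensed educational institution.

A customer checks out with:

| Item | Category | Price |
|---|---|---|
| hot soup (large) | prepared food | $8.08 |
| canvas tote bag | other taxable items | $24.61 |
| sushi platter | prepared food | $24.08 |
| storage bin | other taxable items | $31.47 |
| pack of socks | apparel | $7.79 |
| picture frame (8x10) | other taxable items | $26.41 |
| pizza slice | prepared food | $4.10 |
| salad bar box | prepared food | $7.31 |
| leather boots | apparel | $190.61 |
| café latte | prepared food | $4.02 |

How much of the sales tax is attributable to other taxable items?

Canvas tote bag $24.61: other taxable items → 8% → $1.97
Storage bin $31.47: other taxable items → 8% → $2.52
Picture frame (8x10) $26.41: other taxable items → 8% → $2.11
Tax on other taxable items = $1.97 + $2.52 + $2.11 = $6.60

$6.60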